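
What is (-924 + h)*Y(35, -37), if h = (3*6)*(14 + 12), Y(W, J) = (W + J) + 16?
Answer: -6384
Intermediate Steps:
Y(W, J) = 16 + J + W (Y(W, J) = (J + W) + 16 = 16 + J + W)
h = 468 (h = 18*26 = 468)
(-924 + h)*Y(35, -37) = (-924 + 468)*(16 - 37 + 35) = -456*14 = -6384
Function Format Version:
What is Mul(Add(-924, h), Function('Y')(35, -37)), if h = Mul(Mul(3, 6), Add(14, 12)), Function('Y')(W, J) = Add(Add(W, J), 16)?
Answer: -6384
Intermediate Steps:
Function('Y')(W, J) = Add(16, J, W) (Function('Y')(W, J) = Add(Add(J, W), 16) = Add(16, J, W))
h = 468 (h = Mul(18, 26) = 468)
Mul(Add(-924, h), Function('Y')(35, -37)) = Mul(Add(-924, 468), Add(16, -37, 35)) = Mul(-456, 14) = -6384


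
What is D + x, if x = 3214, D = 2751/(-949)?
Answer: 3047335/949 ≈ 3211.1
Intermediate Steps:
D = -2751/949 (D = 2751*(-1/949) = -2751/949 ≈ -2.8988)
D + x = -2751/949 + 3214 = 3047335/949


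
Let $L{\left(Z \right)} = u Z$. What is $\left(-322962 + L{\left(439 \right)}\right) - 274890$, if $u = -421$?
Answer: $-782671$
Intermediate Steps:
$L{\left(Z \right)} = - 421 Z$
$\left(-322962 + L{\left(439 \right)}\right) - 274890 = \left(-322962 - 184819\right) - 274890 = -507781 - 274890 = -782671$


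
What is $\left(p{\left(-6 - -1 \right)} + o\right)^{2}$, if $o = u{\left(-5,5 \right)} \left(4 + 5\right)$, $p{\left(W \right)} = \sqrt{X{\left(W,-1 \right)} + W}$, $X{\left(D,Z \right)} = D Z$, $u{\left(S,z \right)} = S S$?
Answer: $50625$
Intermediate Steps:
$u{\left(S,z \right)} = S^{2}$
$p{\left(W \right)} = 0$ ($p{\left(W \right)} = \sqrt{W \left(-1\right) + W} = \sqrt{- W + W} = \sqrt{0} = 0$)
$o = 225$ ($o = \left(-5\right)^{2} \left(4 + 5\right) = 25 \cdot 9 = 225$)
$\left(p{\left(-6 - -1 \right)} + o\right)^{2} = \left(0 + 225\right)^{2} = 225^{2} = 50625$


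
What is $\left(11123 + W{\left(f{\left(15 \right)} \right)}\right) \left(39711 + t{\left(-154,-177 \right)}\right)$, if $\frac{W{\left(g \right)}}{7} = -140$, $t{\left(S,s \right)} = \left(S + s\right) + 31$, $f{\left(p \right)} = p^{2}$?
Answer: $399745773$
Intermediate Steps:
$t{\left(S,s \right)} = 31 + S + s$
$W{\left(g \right)} = -980$ ($W{\left(g \right)} = 7 \left(-140\right) = -980$)
$\left(11123 + W{\left(f{\left(15 \right)} \right)}\right) \left(39711 + t{\left(-154,-177 \right)}\right) = \left(11123 - 980\right) \left(39711 - 300\right) = 10143 \left(39711 - 300\right) = 10143 \cdot 39411 = 399745773$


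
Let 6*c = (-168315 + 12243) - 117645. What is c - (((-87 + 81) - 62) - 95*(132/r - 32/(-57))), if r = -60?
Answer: -274243/6 ≈ -45707.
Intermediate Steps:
c = -91239/2 (c = ((-168315 + 12243) - 117645)/6 = (-156072 - 117645)/6 = (1/6)*(-273717) = -91239/2 ≈ -45620.)
c - (((-87 + 81) - 62) - 95*(132/r - 32/(-57))) = -91239/2 - (((-87 + 81) - 62) - 95*(132/(-60) - 32/(-57))) = -91239/2 - ((-6 - 62) - 95*(132*(-1/60) - 32*(-1/57))) = -91239/2 - (-68 - 95*(-11/5 + 32/57)) = -91239/2 - (-68 - 95*(-467/285)) = -91239/2 - (-68 + 467/3) = -91239/2 - 1*263/3 = -91239/2 - 263/3 = -274243/6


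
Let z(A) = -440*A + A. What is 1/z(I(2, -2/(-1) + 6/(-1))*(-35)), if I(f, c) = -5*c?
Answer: 1/307300 ≈ 3.2542e-6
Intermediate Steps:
z(A) = -439*A
1/z(I(2, -2/(-1) + 6/(-1))*(-35)) = 1/(-439*(-5*(-2/(-1) + 6/(-1)))*(-35)) = 1/(-439*(-5*(-2*(-1) + 6*(-1)))*(-35)) = 1/(-439*(-5*(2 - 6))*(-35)) = 1/(-439*(-5*(-4))*(-35)) = 1/(-8780*(-35)) = 1/(-439*(-700)) = 1/307300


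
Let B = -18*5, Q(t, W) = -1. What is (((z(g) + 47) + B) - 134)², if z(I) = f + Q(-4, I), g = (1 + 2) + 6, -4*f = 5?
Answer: 514089/16 ≈ 32131.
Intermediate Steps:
f = -5/4 (f = -¼*5 = -5/4 ≈ -1.2500)
g = 9 (g = 3 + 6 = 9)
z(I) = -9/4 (z(I) = -5/4 - 1 = -9/4)
B = -90
(((z(g) + 47) + B) - 134)² = (((-9/4 + 47) - 90) - 134)² = ((179/4 - 90) - 134)² = (-181/4 - 134)² = (-717/4)² = 514089/16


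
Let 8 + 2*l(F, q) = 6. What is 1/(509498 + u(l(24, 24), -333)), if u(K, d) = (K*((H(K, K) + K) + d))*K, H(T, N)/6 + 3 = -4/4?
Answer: 1/509140 ≈ 1.9641e-6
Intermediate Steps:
H(T, N) = -24 (H(T, N) = -18 + 6*(-4/4) = -18 + 6*(-4*¼) = -18 + 6*(-1) = -18 - 6 = -24)
l(F, q) = -1 (l(F, q) = -4 + (½)*6 = -4 + 3 = -1)
u(K, d) = K²*(-24 + K + d) (u(K, d) = (K*((-24 + K) + d))*K = (K*(-24 + K + d))*K = K²*(-24 + K + d))
1/(509498 + u(l(24, 24), -333)) = 1/(509498 + (-1)²*(-24 - 1 - 333)) = 1/(509498 + 1*(-358)) = 1/(509498 - 358) = 1/509140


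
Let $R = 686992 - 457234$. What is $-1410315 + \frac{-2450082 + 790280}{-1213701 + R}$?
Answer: $- \frac{1387667912243}{983943} \approx -1.4103 \cdot 10^{6}$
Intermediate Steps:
$R = 229758$
$-1410315 + \frac{-2450082 + 790280}{-1213701 + R} = -1410315 + \frac{-2450082 + 790280}{-1213701 + 229758} = -1410315 - \frac{1659802}{-983943} = -1410315 - - \frac{1659802}{983943} = -1410315 + \frac{1659802}{983943} = - \frac{1387667912243}{983943}$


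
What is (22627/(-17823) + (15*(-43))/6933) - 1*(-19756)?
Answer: 813672832526/41188953 ≈ 19755.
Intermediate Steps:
(22627/(-17823) + (15*(-43))/6933) - 1*(-19756) = (22627*(-1/17823) - 645*1/6933) + 19756 = (-22627/17823 - 215/2311) + 19756 = -56122942/41188953 + 19756 = 813672832526/41188953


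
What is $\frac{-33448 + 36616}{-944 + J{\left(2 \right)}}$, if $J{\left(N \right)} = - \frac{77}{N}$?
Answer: $- \frac{2112}{655} \approx -3.2244$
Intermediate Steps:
$\frac{-33448 + 36616}{-944 + J{\left(2 \right)}} = \frac{-33448 + 36616}{-944 - \frac{77}{2}} = \frac{3168}{-944 - \frac{77}{2}} = \frac{3168}{- \frac{1965}{2}} = 3168 \left(- \frac{2}{1965}\right) = - \frac{2112}{655}$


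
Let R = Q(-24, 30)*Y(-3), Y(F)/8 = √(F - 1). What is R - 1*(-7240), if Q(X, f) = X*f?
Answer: 7240 - 11520*I ≈ 7240.0 - 11520.0*I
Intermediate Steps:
Y(F) = 8*√(-1 + F) (Y(F) = 8*√(F - 1) = 8*√(-1 + F))
R = -11520*I (R = (-24*30)*(8*√(-1 - 3)) = -5760*√(-4) = -5760*2*I = -11520*I ≈ -11520.0*I)
R - 1*(-7240) = -11520*I - 1*(-7240) = -11520*I + 7240 = 7240 - 11520*I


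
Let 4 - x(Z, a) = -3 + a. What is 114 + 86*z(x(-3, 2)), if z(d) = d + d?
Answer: 974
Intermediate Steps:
x(Z, a) = 7 - a (x(Z, a) = 4 - (-3 + a) = 4 + (3 - a) = 7 - a)
z(d) = 2*d
114 + 86*z(x(-3, 2)) = 114 + 86*(2*(7 - 1*2)) = 114 + 86*(2*(7 - 2)) = 114 + 86*(2*5) = 114 + 86*10 = 114 + 860 = 974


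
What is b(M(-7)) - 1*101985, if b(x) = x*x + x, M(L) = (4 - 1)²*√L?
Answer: -102552 + 9*I*√7 ≈ -1.0255e+5 + 23.812*I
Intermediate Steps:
M(L) = 9*√L (M(L) = 3²*√L = 9*√L)
b(x) = x + x² (b(x) = x² + x = x + x²)
b(M(-7)) - 1*101985 = (9*√(-7))*(1 + 9*√(-7)) - 1*101985 = (9*(I*√7))*(1 + 9*(I*√7)) - 101985 = (9*I*√7)*(1 + 9*I*√7) - 101985 = 9*I*√7*(1 + 9*I*√7) - 101985 = -101985 + 9*I*√7*(1 + 9*I*√7)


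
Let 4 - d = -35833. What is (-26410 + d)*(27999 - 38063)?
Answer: -94873328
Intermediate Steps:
d = 35837 (d = 4 - 1*(-35833) = 4 + 35833 = 35837)
(-26410 + d)*(27999 - 38063) = (-26410 + 35837)*(27999 - 38063) = 9427*(-10064) = -94873328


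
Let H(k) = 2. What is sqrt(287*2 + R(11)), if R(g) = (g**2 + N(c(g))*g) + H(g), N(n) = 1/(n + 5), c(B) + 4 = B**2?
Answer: sqrt(10375490)/122 ≈ 26.402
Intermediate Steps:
c(B) = -4 + B**2
N(n) = 1/(5 + n)
R(g) = 2 + g**2 + g/(1 + g**2) (R(g) = (g**2 + g/(5 + (-4 + g**2))) + 2 = (g**2 + g/(1 + g**2)) + 2 = 2 + g**2 + g/(1 + g**2))
sqrt(287*2 + R(11)) = sqrt(287*2 + (11 + (1 + 11**2)*(2 + 11**2))/(1 + 11**2)) = sqrt(574 + (11 + (1 + 121)*(2 + 121))/(1 + 121)) = sqrt(574 + (11 + 122*123)/122) = sqrt(574 + (11 + 15006)/122) = sqrt(574 + (1/122)*15017) = sqrt(574 + 15017/122) = sqrt(85045/122) = sqrt(10375490)/122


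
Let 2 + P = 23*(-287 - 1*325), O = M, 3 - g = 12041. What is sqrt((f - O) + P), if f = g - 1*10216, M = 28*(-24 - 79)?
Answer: 2*I*sqrt(8362) ≈ 182.89*I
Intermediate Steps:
g = -12038 (g = 3 - 1*12041 = 3 - 12041 = -12038)
M = -2884 (M = 28*(-103) = -2884)
f = -22254 (f = -12038 - 1*10216 = -12038 - 10216 = -22254)
O = -2884
P = -14078 (P = -2 + 23*(-287 - 1*325) = -2 + 23*(-287 - 325) = -2 + 23*(-612) = -2 - 14076 = -14078)
sqrt((f - O) + P) = sqrt((-22254 - 1*(-2884)) - 14078) = sqrt((-22254 + 2884) - 14078) = sqrt(-19370 - 14078) = sqrt(-33448) = 2*I*sqrt(8362)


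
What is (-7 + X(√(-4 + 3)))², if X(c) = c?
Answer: (7 - I)² ≈ 48.0 - 14.0*I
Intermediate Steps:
(-7 + X(√(-4 + 3)))² = (-7 + √(-4 + 3))² = (-7 + √(-1))² = (-7 + I)²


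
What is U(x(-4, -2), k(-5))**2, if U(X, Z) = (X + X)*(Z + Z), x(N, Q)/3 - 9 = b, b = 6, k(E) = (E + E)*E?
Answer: 81000000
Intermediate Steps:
k(E) = 2*E**2 (k(E) = (2*E)*E = 2*E**2)
x(N, Q) = 45 (x(N, Q) = 27 + 3*6 = 27 + 18 = 45)
U(X, Z) = 4*X*Z (U(X, Z) = (2*X)*(2*Z) = 4*X*Z)
U(x(-4, -2), k(-5))**2 = (4*45*(2*(-5)**2))**2 = (4*45*(2*25))**2 = (4*45*50)**2 = 9000**2 = 81000000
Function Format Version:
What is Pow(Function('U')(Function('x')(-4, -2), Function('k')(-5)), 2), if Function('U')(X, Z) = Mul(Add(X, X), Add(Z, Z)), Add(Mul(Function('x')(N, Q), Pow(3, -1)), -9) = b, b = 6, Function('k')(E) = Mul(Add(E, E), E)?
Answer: 81000000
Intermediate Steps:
Function('k')(E) = Mul(2, Pow(E, 2)) (Function('k')(E) = Mul(Mul(2, E), E) = Mul(2, Pow(E, 2)))
Function('x')(N, Q) = 45 (Function('x')(N, Q) = Add(27, Mul(3, 6)) = Add(27, 18) = 45)
Function('U')(X, Z) = Mul(4, X, Z) (Function('U')(X, Z) = Mul(Mul(2, X), Mul(2, Z)) = Mul(4, X, Z))
Pow(Function('U')(Function('x')(-4, -2), Function('k')(-5)), 2) = Pow(Mul(4, 45, Mul(2, Pow(-5, 2))), 2) = Pow(Mul(4, 45, Mul(2, 25)), 2) = Pow(Mul(4, 45, 50), 2) = Pow(9000, 2) = 81000000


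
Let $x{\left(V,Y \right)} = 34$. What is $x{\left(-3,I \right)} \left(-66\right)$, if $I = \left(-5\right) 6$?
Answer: $-2244$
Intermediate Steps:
$I = -30$
$x{\left(-3,I \right)} \left(-66\right) = 34 \left(-66\right) = -2244$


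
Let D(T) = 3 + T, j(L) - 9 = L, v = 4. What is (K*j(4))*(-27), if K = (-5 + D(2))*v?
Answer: 0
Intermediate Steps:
j(L) = 9 + L
K = 0 (K = (-5 + (3 + 2))*4 = (-5 + 5)*4 = 0*4 = 0)
(K*j(4))*(-27) = (0*(9 + 4))*(-27) = (0*13)*(-27) = 0*(-27) = 0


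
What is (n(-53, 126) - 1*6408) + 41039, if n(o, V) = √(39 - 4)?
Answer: 34631 + √35 ≈ 34637.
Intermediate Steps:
n(o, V) = √35
(n(-53, 126) - 1*6408) + 41039 = (√35 - 1*6408) + 41039 = (√35 - 6408) + 41039 = (-6408 + √35) + 41039 = 34631 + √35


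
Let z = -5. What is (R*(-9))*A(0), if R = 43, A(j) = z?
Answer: 1935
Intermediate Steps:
A(j) = -5
(R*(-9))*A(0) = (43*(-9))*(-5) = -387*(-5) = 1935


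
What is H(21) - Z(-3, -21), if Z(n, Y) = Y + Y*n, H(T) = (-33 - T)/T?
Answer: -312/7 ≈ -44.571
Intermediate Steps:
H(T) = (-33 - T)/T
H(21) - Z(-3, -21) = (-33 - 1*21)/21 - (-21)*(1 - 3) = (-33 - 21)/21 - (-21)*(-2) = (1/21)*(-54) - 1*42 = -18/7 - 42 = -312/7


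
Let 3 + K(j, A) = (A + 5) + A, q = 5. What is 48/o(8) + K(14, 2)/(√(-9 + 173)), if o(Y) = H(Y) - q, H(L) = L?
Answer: 16 + 3*√41/41 ≈ 16.469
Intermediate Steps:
K(j, A) = 2 + 2*A (K(j, A) = -3 + ((A + 5) + A) = -3 + ((5 + A) + A) = -3 + (5 + 2*A) = 2 + 2*A)
o(Y) = -5 + Y (o(Y) = Y - 1*5 = Y - 5 = -5 + Y)
48/o(8) + K(14, 2)/(√(-9 + 173)) = 48/(-5 + 8) + (2 + 2*2)/(√(-9 + 173)) = 48/3 + (2 + 4)/(√164) = 48*(⅓) + 6/((2*√41)) = 16 + 6*(√41/82) = 16 + 3*√41/41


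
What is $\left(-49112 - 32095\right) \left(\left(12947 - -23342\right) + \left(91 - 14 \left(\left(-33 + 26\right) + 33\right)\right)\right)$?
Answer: $-2924751312$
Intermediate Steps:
$\left(-49112 - 32095\right) \left(\left(12947 - -23342\right) + \left(91 - 14 \left(\left(-33 + 26\right) + 33\right)\right)\right) = - 81207 \left(\left(12947 + 23342\right) + \left(91 - 14 \left(-7 + 33\right)\right)\right) = - 81207 \left(36289 + \left(91 - 364\right)\right) = - 81207 \left(36289 - 273\right) = \left(-81207\right) 36016 = -2924751312$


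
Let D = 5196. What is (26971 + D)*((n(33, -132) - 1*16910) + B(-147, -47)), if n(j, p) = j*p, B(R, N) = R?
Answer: -688791971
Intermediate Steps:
(26971 + D)*((n(33, -132) - 1*16910) + B(-147, -47)) = (26971 + 5196)*((33*(-132) - 1*16910) - 147) = 32167*((-4356 - 16910) - 147) = 32167*(-21266 - 147) = 32167*(-21413) = -688791971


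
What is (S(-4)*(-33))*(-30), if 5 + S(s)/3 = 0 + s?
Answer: -26730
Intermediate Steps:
S(s) = -15 + 3*s (S(s) = -15 + 3*(0 + s) = -15 + 3*s)
(S(-4)*(-33))*(-30) = ((-15 + 3*(-4))*(-33))*(-30) = ((-15 - 12)*(-33))*(-30) = -27*(-33)*(-30) = 891*(-30) = -26730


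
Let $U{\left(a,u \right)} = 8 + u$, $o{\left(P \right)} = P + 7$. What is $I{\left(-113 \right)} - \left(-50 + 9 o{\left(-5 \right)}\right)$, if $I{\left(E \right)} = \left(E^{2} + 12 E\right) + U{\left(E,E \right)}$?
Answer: $11340$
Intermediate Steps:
$o{\left(P \right)} = 7 + P$
$I{\left(E \right)} = 8 + E^{2} + 13 E$ ($I{\left(E \right)} = \left(E^{2} + 12 E\right) + \left(8 + E\right) = 8 + E^{2} + 13 E$)
$I{\left(-113 \right)} - \left(-50 + 9 o{\left(-5 \right)}\right) = \left(8 + \left(-113\right)^{2} + 13 \left(-113\right)\right) + \left(- 9 \left(7 - 5\right) + 50\right) = \left(8 + 12769 - 1469\right) + \left(\left(-9\right) 2 + 50\right) = 11308 + \left(-18 + 50\right) = 11308 + 32 = 11340$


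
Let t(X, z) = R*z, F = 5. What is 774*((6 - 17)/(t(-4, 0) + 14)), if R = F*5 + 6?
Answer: -4257/7 ≈ -608.14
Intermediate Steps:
R = 31 (R = 5*5 + 6 = 25 + 6 = 31)
t(X, z) = 31*z
774*((6 - 17)/(t(-4, 0) + 14)) = 774*((6 - 17)/(31*0 + 14)) = 774*(-11/(0 + 14)) = 774*(-11/14) = -4257/7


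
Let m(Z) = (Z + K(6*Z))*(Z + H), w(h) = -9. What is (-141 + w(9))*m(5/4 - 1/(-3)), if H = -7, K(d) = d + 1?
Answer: 235625/24 ≈ 9817.7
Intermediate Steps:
K(d) = 1 + d
m(Z) = (1 + 7*Z)*(-7 + Z) (m(Z) = (Z + (1 + 6*Z))*(Z - 7) = (1 + 7*Z)*(-7 + Z))
(-141 + w(9))*m(5/4 - 1/(-3)) = (-141 - 9)*(-7 - 48*(5/4 - 1/(-3)) + 7*(5/4 - 1/(-3))**2) = -150*(-7 - 48*(5*(1/4) - 1*(-1/3)) + 7*(5*(1/4) - 1*(-1/3))**2) = -150*(-7 - 48*(5/4 + 1/3) + 7*(5/4 + 1/3)**2) = -150*(-7 - 48*19/12 + 7*(19/12)**2) = -150*(-7 - 76 + 7*(361/144)) = -150*(-7 - 76 + 2527/144) = -150*(-9425/144) = 235625/24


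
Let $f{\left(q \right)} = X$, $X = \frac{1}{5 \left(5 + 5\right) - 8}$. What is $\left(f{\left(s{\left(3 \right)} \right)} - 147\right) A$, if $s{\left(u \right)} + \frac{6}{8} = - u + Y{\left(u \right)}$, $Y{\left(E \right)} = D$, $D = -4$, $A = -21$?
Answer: $\frac{6173}{2} \approx 3086.5$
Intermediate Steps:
$Y{\left(E \right)} = -4$
$X = \frac{1}{42}$ ($X = \frac{1}{5 \cdot 10 - 8} = \frac{1}{50 - 8} = \frac{1}{42} \approx 0.02381$)
$s{\left(u \right)} = - \frac{19}{4} - u$ ($s{\left(u \right)} = - \frac{3}{4} - \left(4 + u\right) = - \frac{19}{4} - u$)
$f{\left(q \right)} = \frac{1}{42}$
$\left(f{\left(s{\left(3 \right)} \right)} - 147\right) A = \left(\frac{1}{42} - 147\right) \left(-21\right) = \left(- \frac{6173}{42}\right) \left(-21\right) = \frac{6173}{2}$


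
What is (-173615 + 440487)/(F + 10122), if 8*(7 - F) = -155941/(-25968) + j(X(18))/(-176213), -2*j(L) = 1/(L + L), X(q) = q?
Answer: 29308304808778752/1112300351538283 ≈ 26.349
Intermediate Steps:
j(L) = -1/(4*L) (j(L) = -1/(2*(L + L)) = -1/(2*L)/2 = -1/(4*L))
F = 686314567531/109821580416 (F = 7 - (-155941/(-25968) - 1/4/18/(-176213))/8 = 7 - (-155941*(-1/25968) - 1/4*1/18*(-1/176213))/8 = 7 - (155941/25968 - 1/72*(-1/176213))/8 = 7 - (155941/25968 + 1/12687336)/8 = 7 - 1/8*82436495381/13727697552 = 7 - 82436495381/109821580416 = 686314567531/109821580416 ≈ 6.2494)
(-173615 + 440487)/(F + 10122) = (-173615 + 440487)/(686314567531/109821580416 + 10122) = 266872/(1112300351538283/109821580416) = 266872*(109821580416/1112300351538283) = 29308304808778752/1112300351538283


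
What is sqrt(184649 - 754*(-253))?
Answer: 17*sqrt(1299) ≈ 612.71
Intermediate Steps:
sqrt(184649 - 754*(-253)) = sqrt(184649 + 190762) = sqrt(375411) = 17*sqrt(1299)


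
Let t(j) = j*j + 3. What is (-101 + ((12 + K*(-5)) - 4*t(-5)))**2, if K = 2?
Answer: 44521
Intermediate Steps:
t(j) = 3 + j**2 (t(j) = j**2 + 3 = 3 + j**2)
(-101 + ((12 + K*(-5)) - 4*t(-5)))**2 = (-101 + ((12 + 2*(-5)) - 4*(3 + (-5)**2)))**2 = (-101 + ((12 - 10) - 4*(3 + 25)))**2 = (-101 + (2 - 4*28))**2 = (-101 + (2 - 112))**2 = (-101 - 110)**2 = (-211)**2 = 44521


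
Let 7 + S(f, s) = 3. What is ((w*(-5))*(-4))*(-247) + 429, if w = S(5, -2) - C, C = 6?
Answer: 49829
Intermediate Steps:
S(f, s) = -4 (S(f, s) = -7 + 3 = -4)
w = -10 (w = -4 - 1*6 = -4 - 6 = -10)
((w*(-5))*(-4))*(-247) + 429 = (-10*(-5)*(-4))*(-247) + 429 = (50*(-4))*(-247) + 429 = -200*(-247) + 429 = 49400 + 429 = 49829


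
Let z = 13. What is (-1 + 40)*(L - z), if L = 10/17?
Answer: -8229/17 ≈ -484.06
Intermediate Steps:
L = 10/17 (L = 10*(1/17) = 10/17 ≈ 0.58823)
(-1 + 40)*(L - z) = (-1 + 40)*(10/17 - 1*13) = 39*(10/17 - 13) = 39*(-211/17) = -8229/17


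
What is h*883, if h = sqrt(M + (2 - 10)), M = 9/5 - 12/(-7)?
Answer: 883*I*sqrt(5495)/35 ≈ 1870.2*I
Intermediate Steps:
M = 123/35 (M = 9*(1/5) - 12*(-1/7) = 9/5 + 12/7 = 123/35 ≈ 3.5143)
h = I*sqrt(5495)/35 (h = sqrt(123/35 + (2 - 10)) = sqrt(123/35 - 8) = sqrt(-157/35) = I*sqrt(5495)/35 ≈ 2.118*I)
h*883 = (I*sqrt(5495)/35)*883 = 883*I*sqrt(5495)/35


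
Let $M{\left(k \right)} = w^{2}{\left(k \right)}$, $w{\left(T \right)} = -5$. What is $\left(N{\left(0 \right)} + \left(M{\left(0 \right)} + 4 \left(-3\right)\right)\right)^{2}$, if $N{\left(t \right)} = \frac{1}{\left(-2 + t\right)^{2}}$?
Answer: $\frac{2809}{16} \approx 175.56$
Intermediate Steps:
$N{\left(t \right)} = \frac{1}{\left(-2 + t\right)^{2}}$
$M{\left(k \right)} = 25$ ($M{\left(k \right)} = \left(-5\right)^{2} = 25$)
$\left(N{\left(0 \right)} + \left(M{\left(0 \right)} + 4 \left(-3\right)\right)\right)^{2} = \left(\frac{1}{\left(-2 + 0\right)^{2}} + \left(25 + 4 \left(-3\right)\right)\right)^{2} = \left(\frac{1}{4} + \left(25 - 12\right)\right)^{2} = \left(\frac{1}{4} + 13\right)^{2} = \left(\frac{53}{4}\right)^{2} = \frac{2809}{16}$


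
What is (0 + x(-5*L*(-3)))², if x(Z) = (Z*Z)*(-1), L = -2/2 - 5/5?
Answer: 810000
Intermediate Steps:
L = -2 (L = -2*½ - 5*⅕ = -1 - 1 = -2)
x(Z) = -Z² (x(Z) = Z²*(-1) = -Z²)
(0 + x(-5*L*(-3)))² = (0 - (-5*(-2)*(-3))²)² = (0 - (10*(-3))²)² = (0 - 1*(-30)²)² = (0 - 1*900)² = (0 - 900)² = (-900)² = 810000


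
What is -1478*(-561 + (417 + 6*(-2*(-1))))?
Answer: 195096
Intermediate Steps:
-1478*(-561 + (417 + 6*(-2*(-1)))) = -1478*(-561 + (417 + 6*2)) = -1478*(-561 + (417 + 12)) = -1478*(-561 + 429) = -1478*(-132) = 195096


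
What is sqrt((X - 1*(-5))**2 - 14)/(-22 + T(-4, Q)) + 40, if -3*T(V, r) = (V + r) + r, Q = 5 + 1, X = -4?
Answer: 40 - 3*I*sqrt(13)/74 ≈ 40.0 - 0.14617*I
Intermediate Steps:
Q = 6
T(V, r) = -2*r/3 - V/3 (T(V, r) = -((V + r) + r)/3 = -(V + 2*r)/3 = -2*r/3 - V/3)
sqrt((X - 1*(-5))**2 - 14)/(-22 + T(-4, Q)) + 40 = sqrt((-4 - 1*(-5))**2 - 14)/(-22 + (-2/3*6 - 1/3*(-4))) + 40 = sqrt((-4 + 5)**2 - 14)/(-22 + (-4 + 4/3)) + 40 = sqrt(1**2 - 14)/(-22 - 8/3) + 40 = sqrt(1 - 14)/(-74/3) + 40 = sqrt(-13)*(-3/74) + 40 = (I*sqrt(13))*(-3/74) + 40 = -3*I*sqrt(13)/74 + 40 = 40 - 3*I*sqrt(13)/74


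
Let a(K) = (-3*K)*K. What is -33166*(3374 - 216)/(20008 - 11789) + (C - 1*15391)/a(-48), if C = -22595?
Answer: -120606404167/9468288 ≈ -12738.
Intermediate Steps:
a(K) = -3*K**2
-33166*(3374 - 216)/(20008 - 11789) + (C - 1*15391)/a(-48) = -33166*(3374 - 216)/(20008 - 11789) + (-22595 - 1*15391)/((-3*(-48)**2)) = -33166/(8219/3158) + (-22595 - 15391)/((-3*2304)) = -33166/(8219*(1/3158)) - 37986/(-6912) = -33166/8219/3158 - 37986*(-1/6912) = -33166*3158/8219 + 6331/1152 = -104738228/8219 + 6331/1152 = -120606404167/9468288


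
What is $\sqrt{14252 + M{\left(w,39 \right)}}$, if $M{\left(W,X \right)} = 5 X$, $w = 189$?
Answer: $\sqrt{14447} \approx 120.2$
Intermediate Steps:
$\sqrt{14252 + M{\left(w,39 \right)}} = \sqrt{14252 + 5 \cdot 39} = \sqrt{14252 + 195} = \sqrt{14447}$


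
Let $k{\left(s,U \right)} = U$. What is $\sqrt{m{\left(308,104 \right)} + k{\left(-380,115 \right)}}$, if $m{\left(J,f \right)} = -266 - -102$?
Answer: $7 i \approx 7.0 i$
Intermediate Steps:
$m{\left(J,f \right)} = -164$ ($m{\left(J,f \right)} = -266 + 102 = -164$)
$\sqrt{m{\left(308,104 \right)} + k{\left(-380,115 \right)}} = \sqrt{-164 + 115} = \sqrt{-49} = 7 i$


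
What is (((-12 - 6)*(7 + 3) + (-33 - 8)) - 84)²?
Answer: 93025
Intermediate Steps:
(((-12 - 6)*(7 + 3) + (-33 - 8)) - 84)² = ((-18*10 - 41) - 84)² = ((-180 - 41) - 84)² = (-221 - 84)² = (-305)² = 93025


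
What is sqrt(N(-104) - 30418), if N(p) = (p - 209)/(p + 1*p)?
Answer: 3*I*sqrt(9138467)/52 ≈ 174.4*I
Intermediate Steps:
N(p) = (-209 + p)/(2*p) (N(p) = (-209 + p)/(p + p) = (-209 + p)/((2*p)) = (-209 + p)*(1/(2*p)) = (-209 + p)/(2*p))
sqrt(N(-104) - 30418) = sqrt((1/2)*(-209 - 104)/(-104) - 30418) = sqrt((1/2)*(-1/104)*(-313) - 30418) = sqrt(313/208 - 30418) = sqrt(-6326631/208) = 3*I*sqrt(9138467)/52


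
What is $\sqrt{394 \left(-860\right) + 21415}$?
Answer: $5 i \sqrt{12697} \approx 563.41 i$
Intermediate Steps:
$\sqrt{394 \left(-860\right) + 21415} = \sqrt{-338840 + 21415} = \sqrt{-317425} = 5 i \sqrt{12697}$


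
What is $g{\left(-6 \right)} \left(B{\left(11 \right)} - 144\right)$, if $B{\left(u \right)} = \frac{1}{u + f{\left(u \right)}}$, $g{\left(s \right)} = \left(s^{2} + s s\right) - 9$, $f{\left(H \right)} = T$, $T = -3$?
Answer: $- \frac{72513}{8} \approx -9064.1$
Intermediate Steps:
$f{\left(H \right)} = -3$
$g{\left(s \right)} = -9 + 2 s^{2}$ ($g{\left(s \right)} = \left(s^{2} + s^{2}\right) - 9 = 2 s^{2} - 9 = -9 + 2 s^{2}$)
$B{\left(u \right)} = \frac{1}{-3 + u}$ ($B{\left(u \right)} = \frac{1}{u - 3} = \frac{1}{-3 + u}$)
$g{\left(-6 \right)} \left(B{\left(11 \right)} - 144\right) = \left(-9 + 2 \left(-6\right)^{2}\right) \left(\frac{1}{-3 + 11} - 144\right) = \left(-9 + 2 \cdot 36\right) \left(\frac{1}{8} - 144\right) = \left(-9 + 72\right) \left(\frac{1}{8} - 144\right) = 63 \left(- \frac{1151}{8}\right) = - \frac{72513}{8}$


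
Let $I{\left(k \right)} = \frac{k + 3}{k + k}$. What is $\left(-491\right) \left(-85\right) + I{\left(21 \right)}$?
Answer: $\frac{292149}{7} \approx 41736.0$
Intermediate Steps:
$I{\left(k \right)} = \frac{3 + k}{2 k}$
$\left(-491\right) \left(-85\right) + I{\left(21 \right)} = \left(-491\right) \left(-85\right) + \frac{3 + 21}{2 \cdot 21} = 41735 + \frac{1}{2} \cdot \frac{1}{21} \cdot 24 = 41735 + \frac{4}{7} = \frac{292149}{7}$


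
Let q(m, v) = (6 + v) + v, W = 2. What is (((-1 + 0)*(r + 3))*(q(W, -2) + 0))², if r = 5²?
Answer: 3136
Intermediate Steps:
q(m, v) = 6 + 2*v
r = 25
(((-1 + 0)*(r + 3))*(q(W, -2) + 0))² = (((-1 + 0)*(25 + 3))*((6 + 2*(-2)) + 0))² = ((-1*28)*((6 - 4) + 0))² = (-28*(2 + 0))² = (-28*2)² = (-56)² = 3136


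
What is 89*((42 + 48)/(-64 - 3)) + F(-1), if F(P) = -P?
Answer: -7943/67 ≈ -118.55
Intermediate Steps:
89*((42 + 48)/(-64 - 3)) + F(-1) = 89*((42 + 48)/(-64 - 3)) - 1*(-1) = 89*(90/(-67)) + 1 = 89*(90*(-1/67)) + 1 = 89*(-90/67) + 1 = -8010/67 + 1 = -7943/67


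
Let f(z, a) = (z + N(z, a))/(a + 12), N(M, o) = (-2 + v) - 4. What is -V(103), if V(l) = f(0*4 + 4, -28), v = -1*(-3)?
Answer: 1/16 ≈ 0.062500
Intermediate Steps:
v = 3
N(M, o) = -3 (N(M, o) = (-2 + 3) - 4 = 1 - 4 = -3)
f(z, a) = (-3 + z)/(12 + a) (f(z, a) = (z - 3)/(a + 12) = (-3 + z)/(12 + a))
V(l) = -1/16 (V(l) = (-3 + (0*4 + 4))/(12 - 28) = (-3 + (0 + 4))/(-16) = -(-3 + 4)/16 = -1/16*1 = -1/16)
-V(103) = -1*(-1/16) = 1/16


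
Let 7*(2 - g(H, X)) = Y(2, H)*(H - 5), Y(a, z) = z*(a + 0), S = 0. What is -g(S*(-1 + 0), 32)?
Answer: -2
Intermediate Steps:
Y(a, z) = a*z (Y(a, z) = z*a = a*z)
g(H, X) = 2 - 2*H*(-5 + H)/7 (g(H, X) = 2 - 2*H*(H - 5)/7 = 2 - 2*H*(-5 + H)/7)
-g(S*(-1 + 0), 32) = -(2 - 2*(0*(-1 + 0))**2/7 + 10*(0*(-1 + 0))/7) = -(2 - 2*(0*(-1))**2/7 + 10*(0*(-1))/7) = -(2 - 2/7*0**2 + (10/7)*0) = -(2 - 2/7*0 + 0) = -(2 + 0 + 0) = -1*2 = -2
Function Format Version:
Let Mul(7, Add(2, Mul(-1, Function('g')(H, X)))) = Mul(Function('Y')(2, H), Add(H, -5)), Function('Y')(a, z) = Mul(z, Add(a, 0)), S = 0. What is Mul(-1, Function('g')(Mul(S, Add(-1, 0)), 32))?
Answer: -2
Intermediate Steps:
Function('Y')(a, z) = Mul(a, z) (Function('Y')(a, z) = Mul(z, a) = Mul(a, z))
Function('g')(H, X) = Add(2, Mul(Rational(-2, 7), H, Add(-5, H))) (Function('g')(H, X) = Add(2, Mul(Rational(-1, 7), Mul(Mul(2, H), Add(H, -5)))) = Add(2, Mul(Rational(-1, 7), Mul(Mul(2, H), Add(-5, H)))) = Add(2, Mul(Rational(-1, 7), Mul(2, H, Add(-5, H)))) = Add(2, Mul(Rational(-2, 7), H, Add(-5, H))))
Mul(-1, Function('g')(Mul(S, Add(-1, 0)), 32)) = Mul(-1, Add(2, Mul(Rational(-2, 7), Pow(Mul(0, Add(-1, 0)), 2)), Mul(Rational(10, 7), Mul(0, Add(-1, 0))))) = Mul(-1, Add(2, Mul(Rational(-2, 7), Pow(Mul(0, -1), 2)), Mul(Rational(10, 7), Mul(0, -1)))) = Mul(-1, Add(2, Mul(Rational(-2, 7), Pow(0, 2)), Mul(Rational(10, 7), 0))) = Mul(-1, Add(2, Mul(Rational(-2, 7), 0), 0)) = Mul(-1, Add(2, 0, 0)) = Mul(-1, 2) = -2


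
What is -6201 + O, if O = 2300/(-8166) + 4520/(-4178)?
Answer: -52902358717/8529387 ≈ -6202.4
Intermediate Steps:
O = -11629930/8529387 (O = 2300*(-1/8166) + 4520*(-1/4178) = -1150/4083 - 2260/2089 = -11629930/8529387 ≈ -1.3635)
-6201 + O = -6201 - 11629930/8529387 = -52902358717/8529387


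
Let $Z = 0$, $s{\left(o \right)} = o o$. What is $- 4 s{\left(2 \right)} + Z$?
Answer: $-16$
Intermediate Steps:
$s{\left(o \right)} = o^{2}$
$- 4 s{\left(2 \right)} + Z = - 4 \cdot 2^{2} + 0 = \left(-4\right) 4 + 0 = -16 + 0 = -16$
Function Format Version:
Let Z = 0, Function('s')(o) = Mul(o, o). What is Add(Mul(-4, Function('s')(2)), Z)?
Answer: -16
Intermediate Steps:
Function('s')(o) = Pow(o, 2)
Add(Mul(-4, Function('s')(2)), Z) = Add(Mul(-4, Pow(2, 2)), 0) = Add(Mul(-4, 4), 0) = Add(-16, 0) = -16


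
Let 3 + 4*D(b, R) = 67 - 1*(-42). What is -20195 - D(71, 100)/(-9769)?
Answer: -394569857/19538 ≈ -20195.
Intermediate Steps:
D(b, R) = 53/2 (D(b, R) = -¾ + (67 - 1*(-42))/4 = -¾ + (67 + 42)/4 = -¾ + (¼)*109 = -¾ + 109/4 = 53/2)
-20195 - D(71, 100)/(-9769) = -20195 - 53/(2*(-9769)) = -20195 - 53*(-1)/(2*9769) = -20195 - 1*(-53/19538) = -20195 + 53/19538 = -394569857/19538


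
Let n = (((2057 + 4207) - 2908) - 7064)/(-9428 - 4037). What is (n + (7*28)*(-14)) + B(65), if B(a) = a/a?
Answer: -36930787/13465 ≈ -2742.7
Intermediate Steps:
B(a) = 1
n = 3708/13465 (n = ((6264 - 2908) - 7064)/(-13465) = (3356 - 7064)*(-1/13465) = -3708*(-1/13465) = 3708/13465 ≈ 0.27538)
(n + (7*28)*(-14)) + B(65) = (3708/13465 + (7*28)*(-14)) + 1 = (3708/13465 + 196*(-14)) + 1 = (3708/13465 - 2744) + 1 = -36944252/13465 + 1 = -36930787/13465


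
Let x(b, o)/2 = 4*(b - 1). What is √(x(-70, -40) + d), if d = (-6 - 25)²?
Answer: √393 ≈ 19.824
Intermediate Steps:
x(b, o) = -8 + 8*b (x(b, o) = 2*(4*(b - 1)) = 2*(4*(-1 + b)) = 2*(-4 + 4*b) = -8 + 8*b)
d = 961 (d = (-31)² = 961)
√(x(-70, -40) + d) = √((-8 + 8*(-70)) + 961) = √((-8 - 560) + 961) = √(-568 + 961) = √393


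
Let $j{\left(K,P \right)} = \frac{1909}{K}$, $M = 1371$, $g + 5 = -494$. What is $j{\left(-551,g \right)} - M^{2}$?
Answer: $- \frac{1035684100}{551} \approx -1.8796 \cdot 10^{6}$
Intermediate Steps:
$g = -499$ ($g = -5 - 494 = -499$)
$j{\left(-551,g \right)} - M^{2} = \frac{1909}{-551} - 1371^{2} = 1909 \left(- \frac{1}{551}\right) - 1879641 = - \frac{1909}{551} - 1879641 = - \frac{1035684100}{551}$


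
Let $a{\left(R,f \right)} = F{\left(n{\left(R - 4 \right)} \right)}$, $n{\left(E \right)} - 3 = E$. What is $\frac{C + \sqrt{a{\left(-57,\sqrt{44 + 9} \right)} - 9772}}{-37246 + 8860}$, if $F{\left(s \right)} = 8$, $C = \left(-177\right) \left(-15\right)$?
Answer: $- \frac{295}{3154} - \frac{i \sqrt{2441}}{14193} \approx -0.093532 - 0.003481 i$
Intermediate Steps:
$C = 2655$
$n{\left(E \right)} = 3 + E$
$a{\left(R,f \right)} = 8$
$\frac{C + \sqrt{a{\left(-57,\sqrt{44 + 9} \right)} - 9772}}{-37246 + 8860} = \frac{2655 + \sqrt{8 - 9772}}{-37246 + 8860} = \frac{2655 + \sqrt{-9764}}{-28386} = \left(2655 + 2 i \sqrt{2441}\right) \left(- \frac{1}{28386}\right) = - \frac{295}{3154} - \frac{i \sqrt{2441}}{14193}$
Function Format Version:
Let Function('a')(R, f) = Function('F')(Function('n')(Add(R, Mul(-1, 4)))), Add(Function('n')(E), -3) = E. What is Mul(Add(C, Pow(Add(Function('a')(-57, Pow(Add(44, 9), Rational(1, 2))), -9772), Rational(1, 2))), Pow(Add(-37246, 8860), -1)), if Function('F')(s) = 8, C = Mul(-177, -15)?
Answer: Add(Rational(-295, 3154), Mul(Rational(-1, 14193), I, Pow(2441, Rational(1, 2)))) ≈ Add(-0.093532, Mul(-0.0034810, I))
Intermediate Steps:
C = 2655
Function('n')(E) = Add(3, E)
Function('a')(R, f) = 8
Mul(Add(C, Pow(Add(Function('a')(-57, Pow(Add(44, 9), Rational(1, 2))), -9772), Rational(1, 2))), Pow(Add(-37246, 8860), -1)) = Mul(Add(2655, Pow(Add(8, -9772), Rational(1, 2))), Pow(Add(-37246, 8860), -1)) = Mul(Add(2655, Pow(-9764, Rational(1, 2))), Pow(-28386, -1)) = Mul(Add(2655, Mul(2, I, Pow(2441, Rational(1, 2)))), Rational(-1, 28386)) = Add(Rational(-295, 3154), Mul(Rational(-1, 14193), I, Pow(2441, Rational(1, 2))))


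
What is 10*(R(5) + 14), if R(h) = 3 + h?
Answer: 220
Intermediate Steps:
10*(R(5) + 14) = 10*((3 + 5) + 14) = 10*(8 + 14) = 10*22 = 220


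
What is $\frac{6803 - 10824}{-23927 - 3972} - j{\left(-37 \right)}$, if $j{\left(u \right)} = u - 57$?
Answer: $\frac{2626527}{27899} \approx 94.144$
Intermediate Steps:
$j{\left(u \right)} = -57 + u$
$\frac{6803 - 10824}{-23927 - 3972} - j{\left(-37 \right)} = \frac{6803 - 10824}{-23927 - 3972} - \left(-57 - 37\right) = - \frac{4021}{-27899} - -94 = \left(-4021\right) \left(- \frac{1}{27899}\right) + 94 = \frac{4021}{27899} + 94 = \frac{2626527}{27899}$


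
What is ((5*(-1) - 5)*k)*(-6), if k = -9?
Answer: -540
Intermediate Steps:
((5*(-1) - 5)*k)*(-6) = ((5*(-1) - 5)*(-9))*(-6) = ((-5 - 5)*(-9))*(-6) = -10*(-9)*(-6) = 90*(-6) = -540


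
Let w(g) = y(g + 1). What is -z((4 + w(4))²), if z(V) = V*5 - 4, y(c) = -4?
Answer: 4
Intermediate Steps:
w(g) = -4
z(V) = -4 + 5*V (z(V) = 5*V - 4 = -4 + 5*V)
-z((4 + w(4))²) = -(-4 + 5*(4 - 4)²) = -(-4 + 5*0²) = -(-4 + 5*0) = -(-4 + 0) = -1*(-4) = 4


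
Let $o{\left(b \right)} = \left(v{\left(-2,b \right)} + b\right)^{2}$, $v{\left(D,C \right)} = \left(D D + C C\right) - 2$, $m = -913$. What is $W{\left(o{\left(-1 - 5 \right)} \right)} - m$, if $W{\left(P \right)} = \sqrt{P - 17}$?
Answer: $913 + \sqrt{1007} \approx 944.73$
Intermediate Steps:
$v{\left(D,C \right)} = -2 + C^{2} + D^{2}$ ($v{\left(D,C \right)} = \left(D^{2} + C^{2}\right) - 2 = \left(C^{2} + D^{2}\right) - 2 = -2 + C^{2} + D^{2}$)
$o{\left(b \right)} = \left(2 + b + b^{2}\right)^{2}$ ($o{\left(b \right)} = \left(\left(-2 + b^{2} + \left(-2\right)^{2}\right) + b\right)^{2} = \left(\left(-2 + b^{2} + 4\right) + b\right)^{2} = \left(\left(2 + b^{2}\right) + b\right)^{2} = \left(2 + b + b^{2}\right)^{2}$)
$W{\left(P \right)} = \sqrt{-17 + P}$
$W{\left(o{\left(-1 - 5 \right)} \right)} - m = \sqrt{-17 + \left(2 - 6 + \left(-1 - 5\right)^{2}\right)^{2}} - -913 = \sqrt{-17 + \left(2 - 6 + \left(-1 - 5\right)^{2}\right)^{2}} + 913 = \sqrt{-17 + \left(2 - 6 + \left(-6\right)^{2}\right)^{2}} + 913 = \sqrt{-17 + \left(2 - 6 + 36\right)^{2}} + 913 = \sqrt{-17 + 32^{2}} + 913 = \sqrt{-17 + 1024} + 913 = \sqrt{1007} + 913 = 913 + \sqrt{1007}$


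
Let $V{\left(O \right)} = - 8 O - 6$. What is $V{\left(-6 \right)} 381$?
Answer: $16002$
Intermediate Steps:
$V{\left(O \right)} = -6 - 8 O$
$V{\left(-6 \right)} 381 = \left(-6 - -48\right) 381 = \left(-6 + 48\right) 381 = 42 \cdot 381 = 16002$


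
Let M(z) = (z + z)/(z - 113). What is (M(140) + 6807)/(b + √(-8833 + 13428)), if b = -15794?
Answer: -2907185786/6735037707 - 184069*√4595/6735037707 ≈ -0.43350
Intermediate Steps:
M(z) = 2*z/(-113 + z) (M(z) = (2*z)/(-113 + z) = 2*z/(-113 + z))
(M(140) + 6807)/(b + √(-8833 + 13428)) = (2*140/(-113 + 140) + 6807)/(-15794 + √(-8833 + 13428)) = (2*140/27 + 6807)/(-15794 + √4595) = (2*140*(1/27) + 6807)/(-15794 + √4595) = (280/27 + 6807)/(-15794 + √4595) = 184069/(27*(-15794 + √4595))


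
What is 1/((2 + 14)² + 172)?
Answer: 1/428 ≈ 0.0023364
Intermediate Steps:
1/((2 + 14)² + 172) = 1/(16² + 172) = 1/(256 + 172) = 1/428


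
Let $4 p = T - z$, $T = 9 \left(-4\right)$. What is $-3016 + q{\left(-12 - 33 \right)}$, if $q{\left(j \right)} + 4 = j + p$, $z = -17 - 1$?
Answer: $- \frac{6139}{2} \approx -3069.5$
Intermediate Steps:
$z = -18$ ($z = -17 - 1 = -18$)
$T = -36$
$p = - \frac{9}{2}$ ($p = \frac{-36 - -18}{4} = \frac{-36 + 18}{4} = \frac{1}{4} \left(-18\right) = - \frac{9}{2} \approx -4.5$)
$q{\left(j \right)} = - \frac{17}{2} + j$ ($q{\left(j \right)} = -4 + \left(j - \frac{9}{2}\right) = -4 + \left(- \frac{9}{2} + j\right) = - \frac{17}{2} + j$)
$-3016 + q{\left(-12 - 33 \right)} = -3016 - \frac{107}{2} = - \frac{6139}{2}$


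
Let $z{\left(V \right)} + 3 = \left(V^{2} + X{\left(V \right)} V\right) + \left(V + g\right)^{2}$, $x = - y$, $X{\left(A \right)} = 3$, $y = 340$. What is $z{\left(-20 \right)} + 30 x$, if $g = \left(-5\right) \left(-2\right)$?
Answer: $-9763$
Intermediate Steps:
$g = 10$
$x = -340$ ($x = \left(-1\right) 340 = -340$)
$z{\left(V \right)} = -3 + V^{2} + \left(10 + V\right)^{2} + 3 V$ ($z{\left(V \right)} = -3 + \left(\left(V^{2} + 3 V\right) + \left(V + 10\right)^{2}\right) = -3 + \left(\left(V^{2} + 3 V\right) + \left(10 + V\right)^{2}\right) = -3 + \left(V^{2} + \left(10 + V\right)^{2} + 3 V\right) = -3 + V^{2} + \left(10 + V\right)^{2} + 3 V$)
$z{\left(-20 \right)} + 30 x = \left(97 + 2 \left(-20\right)^{2} + 23 \left(-20\right)\right) + 30 \left(-340\right) = \left(97 + 2 \cdot 400 - 460\right) - 10200 = \left(97 + 800 - 460\right) - 10200 = 437 - 10200 = -9763$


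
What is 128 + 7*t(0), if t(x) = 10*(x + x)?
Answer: 128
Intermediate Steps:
t(x) = 20*x (t(x) = 10*(2*x) = 20*x)
128 + 7*t(0) = 128 + 7*(20*0) = 128 + 7*0 = 128 + 0 = 128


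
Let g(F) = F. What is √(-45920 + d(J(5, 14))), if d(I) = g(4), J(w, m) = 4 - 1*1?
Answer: 2*I*√11479 ≈ 214.28*I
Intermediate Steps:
J(w, m) = 3 (J(w, m) = 4 - 1 = 3)
d(I) = 4
√(-45920 + d(J(5, 14))) = √(-45920 + 4) = √(-45916) = 2*I*√11479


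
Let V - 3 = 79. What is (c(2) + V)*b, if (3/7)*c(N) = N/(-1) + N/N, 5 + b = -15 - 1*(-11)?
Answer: -717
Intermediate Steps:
V = 82 (V = 3 + 79 = 82)
b = -9 (b = -5 + (-15 - 1*(-11)) = -5 + (-15 + 11) = -5 - 4 = -9)
c(N) = 7/3 - 7*N/3 (c(N) = 7*(N/(-1) + N/N)/3 = 7*(N*(-1) + 1)/3 = 7*(-N + 1)/3 = 7*(1 - N)/3 = 7/3 - 7*N/3)
(c(2) + V)*b = ((7/3 - 7/3*2) + 82)*(-9) = ((7/3 - 14/3) + 82)*(-9) = (-7/3 + 82)*(-9) = (239/3)*(-9) = -717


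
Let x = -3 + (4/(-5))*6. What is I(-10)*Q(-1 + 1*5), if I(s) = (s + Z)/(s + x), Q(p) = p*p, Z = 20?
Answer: -800/89 ≈ -8.9888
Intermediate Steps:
Q(p) = p²
x = -39/5 (x = -3 + (4*(-⅕))*6 = -3 - ⅘*6 = -3 - 24/5 = -39/5 ≈ -7.8000)
I(s) = (20 + s)/(-39/5 + s) (I(s) = (s + 20)/(s - 39/5) = (20 + s)/(-39/5 + s))
I(-10)*Q(-1 + 1*5) = (5*(20 - 10)/(-39 + 5*(-10)))*(-1 + 1*5)² = (5*10/(-39 - 50))*(-1 + 5)² = (5*10/(-89))*4² = (5*(-1/89)*10)*16 = -50/89*16 = -800/89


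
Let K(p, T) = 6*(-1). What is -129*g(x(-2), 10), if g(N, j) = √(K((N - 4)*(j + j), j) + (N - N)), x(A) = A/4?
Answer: -129*I*√6 ≈ -315.98*I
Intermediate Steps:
x(A) = A/4 (x(A) = A*(¼) = A/4)
K(p, T) = -6
g(N, j) = I*√6 (g(N, j) = √(-6 + (N - N)) = √(-6 + 0) = √(-6) = I*√6)
-129*g(x(-2), 10) = -129*I*√6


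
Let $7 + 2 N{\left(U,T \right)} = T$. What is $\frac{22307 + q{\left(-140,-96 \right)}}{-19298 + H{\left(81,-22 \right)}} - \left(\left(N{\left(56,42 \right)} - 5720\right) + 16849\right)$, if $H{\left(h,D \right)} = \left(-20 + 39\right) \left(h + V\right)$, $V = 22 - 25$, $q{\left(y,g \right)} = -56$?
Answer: $- \frac{198608295}{17816} \approx -11148.0$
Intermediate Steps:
$V = -3$ ($V = 22 - 25 = -3$)
$N{\left(U,T \right)} = - \frac{7}{2} + \frac{T}{2}$
$H{\left(h,D \right)} = -57 + 19 h$ ($H{\left(h,D \right)} = \left(-20 + 39\right) \left(h - 3\right) = 19 \left(-3 + h\right) = -57 + 19 h$)
$\frac{22307 + q{\left(-140,-96 \right)}}{-19298 + H{\left(81,-22 \right)}} - \left(\left(N{\left(56,42 \right)} - 5720\right) + 16849\right) = \frac{22307 - 56}{-19298 + \left(-57 + 19 \cdot 81\right)} - \left(\left(\left(- \frac{7}{2} + \frac{1}{2} \cdot 42\right) - 5720\right) + 16849\right) = \frac{22251}{-19298 + \left(-57 + 1539\right)} - \left(\left(\left(- \frac{7}{2} + 21\right) - 5720\right) + 16849\right) = \frac{22251}{-19298 + 1482} - \left(\left(\frac{35}{2} - 5720\right) + 16849\right) = \frac{22251}{-17816} - \left(- \frac{11405}{2} + 16849\right) = 22251 \left(- \frac{1}{17816}\right) - \frac{22293}{2} = - \frac{22251}{17816} - \frac{22293}{2} = - \frac{198608295}{17816}$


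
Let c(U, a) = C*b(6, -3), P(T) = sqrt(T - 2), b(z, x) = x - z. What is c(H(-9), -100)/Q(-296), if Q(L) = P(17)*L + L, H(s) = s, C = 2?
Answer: -9/2072 + 9*sqrt(15)/2072 ≈ 0.012479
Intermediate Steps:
P(T) = sqrt(-2 + T)
Q(L) = L + L*sqrt(15) (Q(L) = sqrt(-2 + 17)*L + L = sqrt(15)*L + L = L*sqrt(15) + L = L + L*sqrt(15))
c(U, a) = -18 (c(U, a) = 2*(-3 - 1*6) = 2*(-3 - 6) = 2*(-9) = -18)
c(H(-9), -100)/Q(-296) = -18*(-1/(296*(1 + sqrt(15)))) = -18/(-296 - 296*sqrt(15))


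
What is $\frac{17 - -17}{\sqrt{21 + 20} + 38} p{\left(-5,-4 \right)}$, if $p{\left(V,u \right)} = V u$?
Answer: $\frac{25840}{1403} - \frac{680 \sqrt{41}}{1403} \approx 15.314$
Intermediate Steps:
$\frac{17 - -17}{\sqrt{21 + 20} + 38} p{\left(-5,-4 \right)} = \frac{17 - -17}{\sqrt{21 + 20} + 38} \left(\left(-5\right) \left(-4\right)\right) = \frac{17 + 17}{\sqrt{41} + 38} \cdot 20 = \frac{34}{38 + \sqrt{41}} \cdot 20 = \frac{680}{38 + \sqrt{41}}$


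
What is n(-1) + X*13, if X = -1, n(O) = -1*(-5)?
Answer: -8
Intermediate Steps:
n(O) = 5
n(-1) + X*13 = 5 - 1*13 = 5 - 13 = -8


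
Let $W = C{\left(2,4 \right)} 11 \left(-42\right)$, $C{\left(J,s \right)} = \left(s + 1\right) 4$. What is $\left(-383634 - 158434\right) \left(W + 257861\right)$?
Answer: $-134769488228$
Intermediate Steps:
$C{\left(J,s \right)} = 4 + 4 s$ ($C{\left(J,s \right)} = \left(1 + s\right) 4 = 4 + 4 s$)
$W = -9240$ ($W = \left(4 + 4 \cdot 4\right) 11 \left(-42\right) = \left(4 + 16\right) 11 \left(-42\right) = 20 \cdot 11 \left(-42\right) = 220 \left(-42\right) = -9240$)
$\left(-383634 - 158434\right) \left(W + 257861\right) = \left(-383634 - 158434\right) \left(-9240 + 257861\right) = \left(-542068\right) 248621 = -134769488228$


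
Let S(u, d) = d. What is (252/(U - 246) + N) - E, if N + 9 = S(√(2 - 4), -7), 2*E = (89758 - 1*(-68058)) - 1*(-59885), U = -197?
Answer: -96456223/886 ≈ -1.0887e+5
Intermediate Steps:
E = 217701/2 (E = ((89758 - 1*(-68058)) - 1*(-59885))/2 = ((89758 + 68058) + 59885)/2 = (157816 + 59885)/2 = (½)*217701 = 217701/2 ≈ 1.0885e+5)
N = -16 (N = -9 - 7 = -16)
(252/(U - 246) + N) - E = (252/(-197 - 246) - 16) - 1*217701/2 = (252/(-443) - 16) - 217701/2 = (252*(-1/443) - 16) - 217701/2 = (-252/443 - 16) - 217701/2 = -7340/443 - 217701/2 = -96456223/886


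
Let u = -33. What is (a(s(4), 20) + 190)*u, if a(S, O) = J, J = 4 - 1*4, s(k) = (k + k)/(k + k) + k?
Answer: -6270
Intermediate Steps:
s(k) = 1 + k (s(k) = (2*k)/((2*k)) + k = (2*k)*(1/(2*k)) + k = 1 + k)
J = 0 (J = 4 - 4 = 0)
a(S, O) = 0
(a(s(4), 20) + 190)*u = (0 + 190)*(-33) = 190*(-33) = -6270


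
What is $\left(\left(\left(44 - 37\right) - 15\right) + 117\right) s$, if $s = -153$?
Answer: $-16677$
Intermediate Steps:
$\left(\left(\left(44 - 37\right) - 15\right) + 117\right) s = \left(\left(\left(44 - 37\right) - 15\right) + 117\right) \left(-153\right) = \left(\left(7 - 15\right) + 117\right) \left(-153\right) = \left(-8 + 117\right) \left(-153\right) = 109 \left(-153\right) = -16677$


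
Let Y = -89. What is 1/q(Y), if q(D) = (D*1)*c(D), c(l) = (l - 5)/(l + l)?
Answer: -1/47 ≈ -0.021277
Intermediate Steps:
c(l) = (-5 + l)/(2*l) (c(l) = (-5 + l)/((2*l)) = (-5 + l)*(1/(2*l)) = (-5 + l)/(2*l))
q(D) = -5/2 + D/2 (q(D) = (D*1)*((-5 + D)/(2*D)) = D*((-5 + D)/(2*D)) = -5/2 + D/2)
1/q(Y) = 1/(-5/2 + (½)*(-89)) = 1/(-5/2 - 89/2) = 1/(-47) = -1/47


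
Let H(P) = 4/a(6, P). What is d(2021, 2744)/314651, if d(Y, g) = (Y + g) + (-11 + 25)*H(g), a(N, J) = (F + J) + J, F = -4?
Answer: 6532829/431386521 ≈ 0.015144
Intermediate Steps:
a(N, J) = -4 + 2*J (a(N, J) = (-4 + J) + J = -4 + 2*J)
H(P) = 4/(-4 + 2*P)
d(Y, g) = Y + g + 28/(-2 + g) (d(Y, g) = (Y + g) + (-11 + 25)*(2/(-2 + g)) = (Y + g) + 14*(2/(-2 + g)) = (Y + g) + 28/(-2 + g) = Y + g + 28/(-2 + g))
d(2021, 2744)/314651 = ((28 + (-2 + 2744)*(2021 + 2744))/(-2 + 2744))/314651 = ((28 + 2742*4765)/2742)*(1/314651) = ((28 + 13065630)/2742)*(1/314651) = ((1/2742)*13065658)*(1/314651) = (6532829/1371)*(1/314651) = 6532829/431386521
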